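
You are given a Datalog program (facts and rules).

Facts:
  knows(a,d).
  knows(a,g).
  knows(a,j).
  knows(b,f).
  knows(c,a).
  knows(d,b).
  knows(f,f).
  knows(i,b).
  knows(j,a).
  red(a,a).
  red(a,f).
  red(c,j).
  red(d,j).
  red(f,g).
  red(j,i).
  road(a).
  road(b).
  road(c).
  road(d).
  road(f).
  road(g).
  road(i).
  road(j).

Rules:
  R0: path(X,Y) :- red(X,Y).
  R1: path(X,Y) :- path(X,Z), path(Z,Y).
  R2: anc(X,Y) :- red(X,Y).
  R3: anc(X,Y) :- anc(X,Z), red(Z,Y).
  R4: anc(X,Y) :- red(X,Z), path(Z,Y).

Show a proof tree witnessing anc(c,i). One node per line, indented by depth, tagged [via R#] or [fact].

round 1: derive path(a,a) via R0 from red(a,a)
round 1: derive path(a,f) via R0 from red(a,f)
round 1: derive path(c,j) via R0 from red(c,j)
round 1: derive path(d,j) via R0 from red(d,j)
round 1: derive path(f,g) via R0 from red(f,g)
round 1: derive path(j,i) via R0 from red(j,i)
round 1: derive anc(a,a) via R2 from red(a,a)
round 1: derive anc(a,f) via R2 from red(a,f)
round 1: derive anc(c,j) via R2 from red(c,j)
round 1: derive anc(d,j) via R2 from red(d,j)
round 1: derive anc(f,g) via R2 from red(f,g)
round 1: derive anc(j,i) via R2 from red(j,i)
round 2: derive path(a,g) via R1 from path(a,f), path(f,g)
round 2: derive path(c,i) via R1 from path(c,j), path(j,i)
round 2: derive path(d,i) via R1 from path(d,j), path(j,i)
round 2: derive anc(a,g) via R3 from anc(a,f), red(f,g)
round 2: derive anc(c,i) via R3 from anc(c,j), red(j,i)
round 2: derive anc(d,i) via R3 from anc(d,j), red(j,i)

anc(c,i)  [via R3]
  anc(c,j)  [via R2]
    red(c,j)  [fact]
  red(j,i)  [fact]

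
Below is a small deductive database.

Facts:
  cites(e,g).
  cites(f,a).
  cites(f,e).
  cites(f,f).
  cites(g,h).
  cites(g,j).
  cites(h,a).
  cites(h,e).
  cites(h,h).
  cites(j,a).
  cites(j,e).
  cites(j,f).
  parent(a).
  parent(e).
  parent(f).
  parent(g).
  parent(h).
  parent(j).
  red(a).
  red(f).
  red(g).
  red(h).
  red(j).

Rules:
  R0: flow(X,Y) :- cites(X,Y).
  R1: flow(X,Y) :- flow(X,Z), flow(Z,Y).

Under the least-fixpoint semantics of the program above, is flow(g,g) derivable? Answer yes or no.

round 1: derive flow(e,g) via R0 from cites(e,g)
round 1: derive flow(f,a) via R0 from cites(f,a)
round 1: derive flow(f,e) via R0 from cites(f,e)
round 1: derive flow(f,f) via R0 from cites(f,f)
round 1: derive flow(g,h) via R0 from cites(g,h)
round 1: derive flow(g,j) via R0 from cites(g,j)
round 1: derive flow(h,a) via R0 from cites(h,a)
round 1: derive flow(h,e) via R0 from cites(h,e)
round 1: derive flow(h,h) via R0 from cites(h,h)
round 1: derive flow(j,a) via R0 from cites(j,a)
round 1: derive flow(j,e) via R0 from cites(j,e)
round 1: derive flow(j,f) via R0 from cites(j,f)
round 2: derive flow(e,h) via R1 from flow(e,g), flow(g,h)
round 2: derive flow(e,j) via R1 from flow(e,g), flow(g,j)
round 2: derive flow(f,g) via R1 from flow(f,e), flow(e,g)
round 2: derive flow(g,a) via R1 from flow(g,h), flow(h,a)
round 2: derive flow(g,e) via R1 from flow(g,h), flow(h,e)
round 2: derive flow(g,f) via R1 from flow(g,j), flow(j,f)
round 2: derive flow(h,g) via R1 from flow(h,e), flow(e,g)
round 2: derive flow(j,g) via R1 from flow(j,e), flow(e,g)
round 3: derive flow(e,a) via R1 from flow(e,g), flow(g,a)
round 3: derive flow(e,e) via R1 from flow(e,g), flow(g,e)
round 3: derive flow(e,f) via R1 from flow(e,g), flow(g,f)
round 3: derive flow(f,h) via R1 from flow(f,e), flow(e,h)
round 3: derive flow(f,j) via R1 from flow(f,e), flow(e,j)
round 3: derive flow(g,g) via R1 from flow(g,e), flow(e,g)
round 3: derive flow(h,f) via R1 from flow(h,g), flow(g,f)
round 3: derive flow(h,j) via R1 from flow(h,e), flow(e,j)
round 3: derive flow(j,h) via R1 from flow(j,e), flow(e,h)
round 3: derive flow(j,j) via R1 from flow(j,e), flow(e,j)

yes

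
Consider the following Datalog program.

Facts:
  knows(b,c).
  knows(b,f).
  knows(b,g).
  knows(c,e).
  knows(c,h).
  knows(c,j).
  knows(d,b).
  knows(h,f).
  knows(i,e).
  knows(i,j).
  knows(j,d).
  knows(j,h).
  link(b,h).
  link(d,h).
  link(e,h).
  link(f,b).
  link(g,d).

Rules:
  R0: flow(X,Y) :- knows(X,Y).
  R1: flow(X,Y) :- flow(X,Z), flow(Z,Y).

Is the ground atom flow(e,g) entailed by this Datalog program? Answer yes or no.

no

round 1: derive flow(b,c) via R0 from knows(b,c)
round 1: derive flow(b,f) via R0 from knows(b,f)
round 1: derive flow(b,g) via R0 from knows(b,g)
round 1: derive flow(c,e) via R0 from knows(c,e)
round 1: derive flow(c,h) via R0 from knows(c,h)
round 1: derive flow(c,j) via R0 from knows(c,j)
round 1: derive flow(d,b) via R0 from knows(d,b)
round 1: derive flow(h,f) via R0 from knows(h,f)
round 1: derive flow(i,e) via R0 from knows(i,e)
round 1: derive flow(i,j) via R0 from knows(i,j)
round 1: derive flow(j,d) via R0 from knows(j,d)
round 1: derive flow(j,h) via R0 from knows(j,h)
round 2: derive flow(b,e) via R1 from flow(b,c), flow(c,e)
round 2: derive flow(b,h) via R1 from flow(b,c), flow(c,h)
round 2: derive flow(b,j) via R1 from flow(b,c), flow(c,j)
round 2: derive flow(c,d) via R1 from flow(c,j), flow(j,d)
round 2: derive flow(c,f) via R1 from flow(c,h), flow(h,f)
round 2: derive flow(d,c) via R1 from flow(d,b), flow(b,c)
round 2: derive flow(d,f) via R1 from flow(d,b), flow(b,f)
round 2: derive flow(d,g) via R1 from flow(d,b), flow(b,g)
round 2: derive flow(i,d) via R1 from flow(i,j), flow(j,d)
round 2: derive flow(i,h) via R1 from flow(i,j), flow(j,h)
round 2: derive flow(j,b) via R1 from flow(j,d), flow(d,b)
round 2: derive flow(j,f) via R1 from flow(j,h), flow(h,f)
round 3: derive flow(b,b) via R1 from flow(b,j), flow(j,b)
round 3: derive flow(b,d) via R1 from flow(b,c), flow(c,d)
round 3: derive flow(c,b) via R1 from flow(c,d), flow(d,b)
round 3: derive flow(c,c) via R1 from flow(c,d), flow(d,c)
round 3: derive flow(c,g) via R1 from flow(c,d), flow(d,g)
round 3: derive flow(d,d) via R1 from flow(d,c), flow(c,d)
round 3: derive flow(d,e) via R1 from flow(d,b), flow(b,e)
round 3: derive flow(d,h) via R1 from flow(d,b), flow(b,h)
round 3: derive flow(d,j) via R1 from flow(d,b), flow(b,j)
round 3: derive flow(i,b) via R1 from flow(i,d), flow(d,b)
round 3: derive flow(i,c) via R1 from flow(i,d), flow(d,c)
round 3: derive flow(i,f) via R1 from flow(i,d), flow(d,f)
round 3: derive flow(i,g) via R1 from flow(i,d), flow(d,g)
round 3: derive flow(j,c) via R1 from flow(j,b), flow(b,c)
round 3: derive flow(j,e) via R1 from flow(j,b), flow(b,e)
round 3: derive flow(j,g) via R1 from flow(j,b), flow(b,g)
round 3: derive flow(j,j) via R1 from flow(j,b), flow(b,j)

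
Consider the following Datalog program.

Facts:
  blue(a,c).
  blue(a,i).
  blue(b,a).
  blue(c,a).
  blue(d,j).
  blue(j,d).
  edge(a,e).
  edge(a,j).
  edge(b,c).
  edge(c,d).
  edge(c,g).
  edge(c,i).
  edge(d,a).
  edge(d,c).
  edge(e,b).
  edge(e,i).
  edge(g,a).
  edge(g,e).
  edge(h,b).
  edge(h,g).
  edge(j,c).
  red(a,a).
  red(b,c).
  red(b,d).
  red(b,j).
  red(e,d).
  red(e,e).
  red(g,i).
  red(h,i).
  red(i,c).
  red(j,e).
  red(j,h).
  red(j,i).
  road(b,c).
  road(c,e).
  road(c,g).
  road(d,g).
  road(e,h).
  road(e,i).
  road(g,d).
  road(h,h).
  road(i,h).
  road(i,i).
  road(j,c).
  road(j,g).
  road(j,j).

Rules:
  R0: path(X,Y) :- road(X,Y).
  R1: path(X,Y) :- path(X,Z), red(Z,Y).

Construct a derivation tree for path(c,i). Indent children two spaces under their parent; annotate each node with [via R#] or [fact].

path(c,i)  [via R1]
  path(c,g)  [via R0]
    road(c,g)  [fact]
  red(g,i)  [fact]

round 1: derive path(b,c) via R0 from road(b,c)
round 1: derive path(c,e) via R0 from road(c,e)
round 1: derive path(c,g) via R0 from road(c,g)
round 1: derive path(d,g) via R0 from road(d,g)
round 1: derive path(e,h) via R0 from road(e,h)
round 1: derive path(e,i) via R0 from road(e,i)
round 1: derive path(g,d) via R0 from road(g,d)
round 1: derive path(h,h) via R0 from road(h,h)
round 1: derive path(i,h) via R0 from road(i,h)
round 1: derive path(i,i) via R0 from road(i,i)
round 1: derive path(j,c) via R0 from road(j,c)
round 1: derive path(j,g) via R0 from road(j,g)
round 1: derive path(j,j) via R0 from road(j,j)
round 2: derive path(c,d) via R1 from path(c,e), red(e,d)
round 2: derive path(c,i) via R1 from path(c,g), red(g,i)
round 2: derive path(d,i) via R1 from path(d,g), red(g,i)
round 2: derive path(e,c) via R1 from path(e,i), red(i,c)
round 2: derive path(h,i) via R1 from path(h,h), red(h,i)
round 2: derive path(i,c) via R1 from path(i,i), red(i,c)
round 2: derive path(j,e) via R1 from path(j,j), red(j,e)
round 2: derive path(j,h) via R1 from path(j,j), red(j,h)
round 2: derive path(j,i) via R1 from path(j,g), red(g,i)
round 3: derive path(c,c) via R1 from path(c,i), red(i,c)
round 3: derive path(d,c) via R1 from path(d,i), red(i,c)
round 3: derive path(h,c) via R1 from path(h,i), red(i,c)
round 3: derive path(j,d) via R1 from path(j,e), red(e,d)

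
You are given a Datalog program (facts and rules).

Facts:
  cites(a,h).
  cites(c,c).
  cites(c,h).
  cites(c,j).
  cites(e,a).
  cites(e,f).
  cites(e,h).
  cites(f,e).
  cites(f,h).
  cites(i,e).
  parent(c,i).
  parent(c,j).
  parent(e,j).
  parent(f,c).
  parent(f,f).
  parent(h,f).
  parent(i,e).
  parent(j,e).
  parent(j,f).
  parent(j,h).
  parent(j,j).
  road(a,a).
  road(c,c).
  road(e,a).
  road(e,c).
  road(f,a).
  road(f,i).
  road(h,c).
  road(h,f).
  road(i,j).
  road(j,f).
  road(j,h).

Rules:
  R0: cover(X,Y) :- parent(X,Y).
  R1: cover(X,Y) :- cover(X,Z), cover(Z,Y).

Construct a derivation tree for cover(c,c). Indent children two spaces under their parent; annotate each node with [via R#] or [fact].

round 1: derive cover(c,i) via R0 from parent(c,i)
round 1: derive cover(c,j) via R0 from parent(c,j)
round 1: derive cover(e,j) via R0 from parent(e,j)
round 1: derive cover(f,c) via R0 from parent(f,c)
round 1: derive cover(f,f) via R0 from parent(f,f)
round 1: derive cover(h,f) via R0 from parent(h,f)
round 1: derive cover(i,e) via R0 from parent(i,e)
round 1: derive cover(j,e) via R0 from parent(j,e)
round 1: derive cover(j,f) via R0 from parent(j,f)
round 1: derive cover(j,h) via R0 from parent(j,h)
round 1: derive cover(j,j) via R0 from parent(j,j)
round 2: derive cover(c,e) via R1 from cover(c,i), cover(i,e)
round 2: derive cover(c,f) via R1 from cover(c,j), cover(j,f)
round 2: derive cover(c,h) via R1 from cover(c,j), cover(j,h)
round 2: derive cover(e,e) via R1 from cover(e,j), cover(j,e)
round 2: derive cover(e,f) via R1 from cover(e,j), cover(j,f)
round 2: derive cover(e,h) via R1 from cover(e,j), cover(j,h)
round 2: derive cover(f,i) via R1 from cover(f,c), cover(c,i)
round 2: derive cover(f,j) via R1 from cover(f,c), cover(c,j)
round 2: derive cover(h,c) via R1 from cover(h,f), cover(f,c)
round 2: derive cover(i,j) via R1 from cover(i,e), cover(e,j)
round 2: derive cover(j,c) via R1 from cover(j,f), cover(f,c)
round 3: derive cover(c,c) via R1 from cover(c,f), cover(f,c)
round 3: derive cover(e,c) via R1 from cover(e,f), cover(f,c)
round 3: derive cover(e,i) via R1 from cover(e,f), cover(f,i)
round 3: derive cover(f,e) via R1 from cover(f,c), cover(c,e)
round 3: derive cover(f,h) via R1 from cover(f,c), cover(c,h)
round 3: derive cover(h,e) via R1 from cover(h,c), cover(c,e)
round 3: derive cover(h,h) via R1 from cover(h,c), cover(c,h)
round 3: derive cover(h,i) via R1 from cover(h,c), cover(c,i)
round 3: derive cover(h,j) via R1 from cover(h,c), cover(c,j)
round 3: derive cover(i,c) via R1 from cover(i,j), cover(j,c)
round 3: derive cover(i,f) via R1 from cover(i,e), cover(e,f)
round 3: derive cover(i,h) via R1 from cover(i,e), cover(e,h)
round 3: derive cover(j,i) via R1 from cover(j,c), cover(c,i)
round 4: derive cover(i,i) via R1 from cover(i,c), cover(c,i)

cover(c,c)  [via R1]
  cover(c,f)  [via R1]
    cover(c,j)  [via R0]
      parent(c,j)  [fact]
    cover(j,f)  [via R0]
      parent(j,f)  [fact]
  cover(f,c)  [via R0]
    parent(f,c)  [fact]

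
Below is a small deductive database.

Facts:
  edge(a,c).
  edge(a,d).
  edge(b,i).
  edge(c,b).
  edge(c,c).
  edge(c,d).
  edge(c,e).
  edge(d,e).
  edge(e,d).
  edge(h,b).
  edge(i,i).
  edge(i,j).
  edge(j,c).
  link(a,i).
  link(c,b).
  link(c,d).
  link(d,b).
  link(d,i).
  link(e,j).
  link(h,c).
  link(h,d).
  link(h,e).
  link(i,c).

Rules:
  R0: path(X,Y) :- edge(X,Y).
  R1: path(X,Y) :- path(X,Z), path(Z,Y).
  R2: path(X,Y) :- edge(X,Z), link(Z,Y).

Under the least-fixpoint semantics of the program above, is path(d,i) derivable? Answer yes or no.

round 1: derive path(a,c) via R0 from edge(a,c)
round 1: derive path(a,d) via R0 from edge(a,d)
round 1: derive path(b,i) via R0 from edge(b,i)
round 1: derive path(c,b) via R0 from edge(c,b)
round 1: derive path(c,c) via R0 from edge(c,c)
round 1: derive path(c,d) via R0 from edge(c,d)
round 1: derive path(c,e) via R0 from edge(c,e)
round 1: derive path(d,e) via R0 from edge(d,e)
round 1: derive path(e,d) via R0 from edge(e,d)
round 1: derive path(h,b) via R0 from edge(h,b)
round 1: derive path(i,i) via R0 from edge(i,i)
round 1: derive path(i,j) via R0 from edge(i,j)
round 1: derive path(j,c) via R0 from edge(j,c)
round 1: derive path(a,b) via R2 from edge(a,c), link(c,b)
round 1: derive path(a,i) via R2 from edge(a,d), link(d,i)
round 1: derive path(b,c) via R2 from edge(b,i), link(i,c)
round 1: derive path(c,i) via R2 from edge(c,d), link(d,i)
round 1: derive path(c,j) via R2 from edge(c,e), link(e,j)
round 1: derive path(d,j) via R2 from edge(d,e), link(e,j)
round 1: derive path(e,b) via R2 from edge(e,d), link(d,b)
round 1: derive path(e,i) via R2 from edge(e,d), link(d,i)
round 1: derive path(i,c) via R2 from edge(i,i), link(i,c)
round 1: derive path(j,b) via R2 from edge(j,c), link(c,b)
round 1: derive path(j,d) via R2 from edge(j,c), link(c,d)
round 2: derive path(a,e) via R1 from path(a,c), path(c,e)
round 2: derive path(a,j) via R1 from path(a,c), path(c,j)
round 2: derive path(b,b) via R1 from path(b,c), path(c,b)
round 2: derive path(b,d) via R1 from path(b,c), path(c,d)
round 2: derive path(b,e) via R1 from path(b,c), path(c,e)
round 2: derive path(b,j) via R1 from path(b,c), path(c,j)
round 2: derive path(d,b) via R1 from path(d,e), path(e,b)
round 2: derive path(d,c) via R1 from path(d,j), path(j,c)
round 2: derive path(d,d) via R1 from path(d,e), path(e,d)
round 2: derive path(d,i) via R1 from path(d,e), path(e,i)
round 2: derive path(e,c) via R1 from path(e,b), path(b,c)
round 2: derive path(e,e) via R1 from path(e,d), path(d,e)
round 2: derive path(e,j) via R1 from path(e,d), path(d,j)
round 2: derive path(h,c) via R1 from path(h,b), path(b,c)
round 2: derive path(h,i) via R1 from path(h,b), path(b,i)
round 2: derive path(i,b) via R1 from path(i,c), path(c,b)
round 2: derive path(i,d) via R1 from path(i,c), path(c,d)
round 2: derive path(i,e) via R1 from path(i,c), path(c,e)
round 2: derive path(j,e) via R1 from path(j,c), path(c,e)
round 2: derive path(j,i) via R1 from path(j,b), path(b,i)
round 2: derive path(j,j) via R1 from path(j,c), path(c,j)
round 3: derive path(h,d) via R1 from path(h,b), path(b,d)
round 3: derive path(h,e) via R1 from path(h,b), path(b,e)
round 3: derive path(h,j) via R1 from path(h,b), path(b,j)

yes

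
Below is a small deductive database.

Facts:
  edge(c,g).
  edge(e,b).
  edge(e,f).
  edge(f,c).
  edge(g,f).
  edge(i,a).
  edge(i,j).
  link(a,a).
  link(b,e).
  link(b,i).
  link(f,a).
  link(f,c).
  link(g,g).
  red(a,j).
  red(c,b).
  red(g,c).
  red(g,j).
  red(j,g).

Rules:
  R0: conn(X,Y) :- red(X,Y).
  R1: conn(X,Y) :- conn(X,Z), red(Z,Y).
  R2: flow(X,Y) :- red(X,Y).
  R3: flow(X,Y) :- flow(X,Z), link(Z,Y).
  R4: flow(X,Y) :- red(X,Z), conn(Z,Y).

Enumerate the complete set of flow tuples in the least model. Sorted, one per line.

flow(a,b)
flow(a,c)
flow(a,e)
flow(a,g)
flow(a,i)
flow(a,j)
flow(c,b)
flow(c,e)
flow(c,i)
flow(g,b)
flow(g,c)
flow(g,e)
flow(g,g)
flow(g,i)
flow(g,j)
flow(j,b)
flow(j,c)
flow(j,e)
flow(j,g)
flow(j,i)
flow(j,j)

round 1: derive conn(a,j) via R0 from red(a,j)
round 1: derive conn(c,b) via R0 from red(c,b)
round 1: derive conn(g,c) via R0 from red(g,c)
round 1: derive conn(g,j) via R0 from red(g,j)
round 1: derive conn(j,g) via R0 from red(j,g)
round 1: derive flow(a,j) via R2 from red(a,j)
round 1: derive flow(c,b) via R2 from red(c,b)
round 1: derive flow(g,c) via R2 from red(g,c)
round 1: derive flow(g,j) via R2 from red(g,j)
round 1: derive flow(j,g) via R2 from red(j,g)
round 2: derive conn(a,g) via R1 from conn(a,j), red(j,g)
round 2: derive conn(g,b) via R1 from conn(g,c), red(c,b)
round 2: derive conn(g,g) via R1 from conn(g,j), red(j,g)
round 2: derive conn(j,c) via R1 from conn(j,g), red(g,c)
round 2: derive conn(j,j) via R1 from conn(j,g), red(g,j)
round 2: derive flow(c,e) via R3 from flow(c,b), link(b,e)
round 2: derive flow(c,i) via R3 from flow(c,b), link(b,i)
round 2: derive flow(a,g) via R4 from red(a,j), conn(j,g)
round 2: derive flow(g,b) via R4 from red(g,c), conn(c,b)
round 2: derive flow(g,g) via R4 from red(g,j), conn(j,g)
round 2: derive flow(j,c) via R4 from red(j,g), conn(g,c)
round 2: derive flow(j,j) via R4 from red(j,g), conn(g,j)
round 3: derive conn(a,c) via R1 from conn(a,g), red(g,c)
round 3: derive conn(j,b) via R1 from conn(j,c), red(c,b)
round 3: derive flow(g,e) via R3 from flow(g,b), link(b,e)
round 3: derive flow(g,i) via R3 from flow(g,b), link(b,i)
round 3: derive flow(a,c) via R4 from red(a,j), conn(j,c)
round 3: derive flow(j,b) via R4 from red(j,g), conn(g,b)
round 4: derive conn(a,b) via R1 from conn(a,c), red(c,b)
round 4: derive flow(j,e) via R3 from flow(j,b), link(b,e)
round 4: derive flow(j,i) via R3 from flow(j,b), link(b,i)
round 4: derive flow(a,b) via R4 from red(a,j), conn(j,b)
round 5: derive flow(a,e) via R3 from flow(a,b), link(b,e)
round 5: derive flow(a,i) via R3 from flow(a,b), link(b,i)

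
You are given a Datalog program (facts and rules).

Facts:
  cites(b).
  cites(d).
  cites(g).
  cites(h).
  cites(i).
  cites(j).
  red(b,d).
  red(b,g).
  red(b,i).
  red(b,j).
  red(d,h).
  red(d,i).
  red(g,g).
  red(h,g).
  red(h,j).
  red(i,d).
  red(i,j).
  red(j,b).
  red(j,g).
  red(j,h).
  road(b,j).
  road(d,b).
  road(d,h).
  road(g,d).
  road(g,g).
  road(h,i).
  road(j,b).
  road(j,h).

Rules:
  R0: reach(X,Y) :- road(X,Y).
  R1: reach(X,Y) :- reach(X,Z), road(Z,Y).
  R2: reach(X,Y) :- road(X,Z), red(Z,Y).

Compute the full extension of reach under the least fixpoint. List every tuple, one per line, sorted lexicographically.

reach(b,b)
reach(b,d)
reach(b,g)
reach(b,h)
reach(b,i)
reach(b,j)
reach(d,b)
reach(d,d)
reach(d,g)
reach(d,h)
reach(d,i)
reach(d,j)
reach(g,b)
reach(g,d)
reach(g,g)
reach(g,h)
reach(g,i)
reach(g,j)
reach(h,b)
reach(h,d)
reach(h,h)
reach(h,i)
reach(h,j)
reach(j,b)
reach(j,d)
reach(j,g)
reach(j,h)
reach(j,i)
reach(j,j)

round 1: derive reach(b,j) via R0 from road(b,j)
round 1: derive reach(d,b) via R0 from road(d,b)
round 1: derive reach(d,h) via R0 from road(d,h)
round 1: derive reach(g,d) via R0 from road(g,d)
round 1: derive reach(g,g) via R0 from road(g,g)
round 1: derive reach(h,i) via R0 from road(h,i)
round 1: derive reach(j,b) via R0 from road(j,b)
round 1: derive reach(j,h) via R0 from road(j,h)
round 1: derive reach(b,b) via R2 from road(b,j), red(j,b)
round 1: derive reach(b,g) via R2 from road(b,j), red(j,g)
round 1: derive reach(b,h) via R2 from road(b,j), red(j,h)
round 1: derive reach(d,d) via R2 from road(d,b), red(b,d)
round 1: derive reach(d,g) via R2 from road(d,b), red(b,g)
round 1: derive reach(d,i) via R2 from road(d,b), red(b,i)
round 1: derive reach(d,j) via R2 from road(d,b), red(b,j)
round 1: derive reach(g,h) via R2 from road(g,d), red(d,h)
round 1: derive reach(g,i) via R2 from road(g,d), red(d,i)
round 1: derive reach(h,d) via R2 from road(h,i), red(i,d)
round 1: derive reach(h,j) via R2 from road(h,i), red(i,j)
round 1: derive reach(j,d) via R2 from road(j,b), red(b,d)
round 1: derive reach(j,g) via R2 from road(j,b), red(b,g)
round 1: derive reach(j,i) via R2 from road(j,b), red(b,i)
round 1: derive reach(j,j) via R2 from road(j,b), red(b,j)
round 2: derive reach(b,d) via R1 from reach(b,g), road(g,d)
round 2: derive reach(b,i) via R1 from reach(b,h), road(h,i)
round 2: derive reach(g,b) via R1 from reach(g,d), road(d,b)
round 2: derive reach(h,b) via R1 from reach(h,d), road(d,b)
round 2: derive reach(h,h) via R1 from reach(h,d), road(d,h)
round 3: derive reach(g,j) via R1 from reach(g,b), road(b,j)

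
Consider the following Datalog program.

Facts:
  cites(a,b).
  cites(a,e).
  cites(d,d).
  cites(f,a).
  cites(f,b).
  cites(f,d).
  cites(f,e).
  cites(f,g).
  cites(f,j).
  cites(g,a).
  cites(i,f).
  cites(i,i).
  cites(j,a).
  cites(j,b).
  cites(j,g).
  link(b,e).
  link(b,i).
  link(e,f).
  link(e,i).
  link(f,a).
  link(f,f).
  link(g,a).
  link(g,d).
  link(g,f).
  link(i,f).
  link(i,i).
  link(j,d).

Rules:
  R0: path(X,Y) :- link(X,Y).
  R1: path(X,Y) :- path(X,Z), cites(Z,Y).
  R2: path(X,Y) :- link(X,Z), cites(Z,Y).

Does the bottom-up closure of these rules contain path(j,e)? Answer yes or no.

no

round 1: derive path(b,e) via R0 from link(b,e)
round 1: derive path(b,i) via R0 from link(b,i)
round 1: derive path(e,f) via R0 from link(e,f)
round 1: derive path(e,i) via R0 from link(e,i)
round 1: derive path(f,a) via R0 from link(f,a)
round 1: derive path(f,f) via R0 from link(f,f)
round 1: derive path(g,a) via R0 from link(g,a)
round 1: derive path(g,d) via R0 from link(g,d)
round 1: derive path(g,f) via R0 from link(g,f)
round 1: derive path(i,f) via R0 from link(i,f)
round 1: derive path(i,i) via R0 from link(i,i)
round 1: derive path(j,d) via R0 from link(j,d)
round 1: derive path(b,f) via R2 from link(b,i), cites(i,f)
round 1: derive path(e,a) via R2 from link(e,f), cites(f,a)
round 1: derive path(e,b) via R2 from link(e,f), cites(f,b)
round 1: derive path(e,d) via R2 from link(e,f), cites(f,d)
round 1: derive path(e,e) via R2 from link(e,f), cites(f,e)
round 1: derive path(e,g) via R2 from link(e,f), cites(f,g)
round 1: derive path(e,j) via R2 from link(e,f), cites(f,j)
round 1: derive path(f,b) via R2 from link(f,a), cites(a,b)
round 1: derive path(f,d) via R2 from link(f,f), cites(f,d)
round 1: derive path(f,e) via R2 from link(f,a), cites(a,e)
round 1: derive path(f,g) via R2 from link(f,f), cites(f,g)
round 1: derive path(f,j) via R2 from link(f,f), cites(f,j)
round 1: derive path(g,b) via R2 from link(g,a), cites(a,b)
round 1: derive path(g,e) via R2 from link(g,a), cites(a,e)
round 1: derive path(g,g) via R2 from link(g,f), cites(f,g)
round 1: derive path(g,j) via R2 from link(g,f), cites(f,j)
round 1: derive path(i,a) via R2 from link(i,f), cites(f,a)
round 1: derive path(i,b) via R2 from link(i,f), cites(f,b)
round 1: derive path(i,d) via R2 from link(i,f), cites(f,d)
round 1: derive path(i,e) via R2 from link(i,f), cites(f,e)
round 1: derive path(i,g) via R2 from link(i,f), cites(f,g)
round 1: derive path(i,j) via R2 from link(i,f), cites(f,j)
round 2: derive path(b,a) via R1 from path(b,f), cites(f,a)
round 2: derive path(b,b) via R1 from path(b,f), cites(f,b)
round 2: derive path(b,d) via R1 from path(b,f), cites(f,d)
round 2: derive path(b,g) via R1 from path(b,f), cites(f,g)
round 2: derive path(b,j) via R1 from path(b,f), cites(f,j)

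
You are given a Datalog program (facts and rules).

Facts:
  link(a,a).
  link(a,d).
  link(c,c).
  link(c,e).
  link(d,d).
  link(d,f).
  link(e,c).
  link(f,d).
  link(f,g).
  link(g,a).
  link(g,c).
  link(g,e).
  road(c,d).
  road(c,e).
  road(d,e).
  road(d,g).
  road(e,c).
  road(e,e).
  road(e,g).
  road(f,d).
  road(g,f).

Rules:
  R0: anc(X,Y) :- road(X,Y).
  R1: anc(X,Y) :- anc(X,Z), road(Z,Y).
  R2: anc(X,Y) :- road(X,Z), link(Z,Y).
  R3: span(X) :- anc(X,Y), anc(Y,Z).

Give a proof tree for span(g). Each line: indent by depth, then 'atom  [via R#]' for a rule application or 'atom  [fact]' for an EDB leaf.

span(g)  [via R3]
  anc(g,d)  [via R2]
    road(g,f)  [fact]
    link(f,d)  [fact]
  anc(d,a)  [via R2]
    road(d,g)  [fact]
    link(g,a)  [fact]

round 1: derive anc(c,d) via R0 from road(c,d)
round 1: derive anc(c,e) via R0 from road(c,e)
round 1: derive anc(d,e) via R0 from road(d,e)
round 1: derive anc(d,g) via R0 from road(d,g)
round 1: derive anc(e,c) via R0 from road(e,c)
round 1: derive anc(e,e) via R0 from road(e,e)
round 1: derive anc(e,g) via R0 from road(e,g)
round 1: derive anc(f,d) via R0 from road(f,d)
round 1: derive anc(g,f) via R0 from road(g,f)
round 1: derive anc(c,c) via R2 from road(c,e), link(e,c)
round 1: derive anc(c,f) via R2 from road(c,d), link(d,f)
round 1: derive anc(d,a) via R2 from road(d,g), link(g,a)
round 1: derive anc(d,c) via R2 from road(d,e), link(e,c)
round 1: derive anc(e,a) via R2 from road(e,g), link(g,a)
round 1: derive anc(f,f) via R2 from road(f,d), link(d,f)
round 1: derive anc(g,d) via R2 from road(g,f), link(f,d)
round 1: derive anc(g,g) via R2 from road(g,f), link(f,g)
round 2: derive anc(c,g) via R1 from anc(c,d), road(d,g)
round 2: derive anc(d,d) via R1 from anc(d,c), road(c,d)
round 2: derive anc(d,f) via R1 from anc(d,g), road(g,f)
round 2: derive anc(e,d) via R1 from anc(e,c), road(c,d)
round 2: derive anc(e,f) via R1 from anc(e,g), road(g,f)
round 2: derive anc(f,e) via R1 from anc(f,d), road(d,e)
round 2: derive anc(f,g) via R1 from anc(f,d), road(d,g)
round 2: derive anc(g,e) via R1 from anc(g,d), road(d,e)
round 2: derive span(c) via R3 from anc(c,c), anc(c,c)
round 2: derive span(d) via R3 from anc(d,c), anc(c,c)
round 2: derive span(e) via R3 from anc(e,c), anc(c,c)
round 2: derive span(f) via R3 from anc(f,d), anc(d,a)
round 2: derive span(g) via R3 from anc(g,d), anc(d,a)
round 3: derive anc(f,c) via R1 from anc(f,e), road(e,c)
round 3: derive anc(g,c) via R1 from anc(g,e), road(e,c)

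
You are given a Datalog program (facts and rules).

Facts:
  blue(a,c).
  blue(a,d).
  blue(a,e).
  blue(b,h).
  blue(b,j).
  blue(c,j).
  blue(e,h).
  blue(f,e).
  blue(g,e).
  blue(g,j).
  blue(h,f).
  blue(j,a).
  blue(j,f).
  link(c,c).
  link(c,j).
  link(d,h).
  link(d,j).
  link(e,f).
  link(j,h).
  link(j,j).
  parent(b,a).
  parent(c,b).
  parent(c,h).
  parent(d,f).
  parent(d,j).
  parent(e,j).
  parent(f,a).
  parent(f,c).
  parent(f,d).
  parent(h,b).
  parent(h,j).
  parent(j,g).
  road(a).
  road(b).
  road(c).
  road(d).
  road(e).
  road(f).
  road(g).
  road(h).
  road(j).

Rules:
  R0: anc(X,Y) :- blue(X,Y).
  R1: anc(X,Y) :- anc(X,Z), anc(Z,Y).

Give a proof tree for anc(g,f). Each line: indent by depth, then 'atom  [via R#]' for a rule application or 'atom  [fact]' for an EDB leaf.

anc(g,f)  [via R1]
  anc(g,j)  [via R0]
    blue(g,j)  [fact]
  anc(j,f)  [via R0]
    blue(j,f)  [fact]

round 1: derive anc(a,c) via R0 from blue(a,c)
round 1: derive anc(a,d) via R0 from blue(a,d)
round 1: derive anc(a,e) via R0 from blue(a,e)
round 1: derive anc(b,h) via R0 from blue(b,h)
round 1: derive anc(b,j) via R0 from blue(b,j)
round 1: derive anc(c,j) via R0 from blue(c,j)
round 1: derive anc(e,h) via R0 from blue(e,h)
round 1: derive anc(f,e) via R0 from blue(f,e)
round 1: derive anc(g,e) via R0 from blue(g,e)
round 1: derive anc(g,j) via R0 from blue(g,j)
round 1: derive anc(h,f) via R0 from blue(h,f)
round 1: derive anc(j,a) via R0 from blue(j,a)
round 1: derive anc(j,f) via R0 from blue(j,f)
round 2: derive anc(a,h) via R1 from anc(a,e), anc(e,h)
round 2: derive anc(a,j) via R1 from anc(a,c), anc(c,j)
round 2: derive anc(b,a) via R1 from anc(b,j), anc(j,a)
round 2: derive anc(b,f) via R1 from anc(b,h), anc(h,f)
round 2: derive anc(c,a) via R1 from anc(c,j), anc(j,a)
round 2: derive anc(c,f) via R1 from anc(c,j), anc(j,f)
round 2: derive anc(e,f) via R1 from anc(e,h), anc(h,f)
round 2: derive anc(f,h) via R1 from anc(f,e), anc(e,h)
round 2: derive anc(g,a) via R1 from anc(g,j), anc(j,a)
round 2: derive anc(g,f) via R1 from anc(g,j), anc(j,f)
round 2: derive anc(g,h) via R1 from anc(g,e), anc(e,h)
round 2: derive anc(h,e) via R1 from anc(h,f), anc(f,e)
round 2: derive anc(j,c) via R1 from anc(j,a), anc(a,c)
round 2: derive anc(j,d) via R1 from anc(j,a), anc(a,d)
round 2: derive anc(j,e) via R1 from anc(j,a), anc(a,e)
round 3: derive anc(a,a) via R1 from anc(a,c), anc(c,a)
round 3: derive anc(a,f) via R1 from anc(a,c), anc(c,f)
round 3: derive anc(b,c) via R1 from anc(b,a), anc(a,c)
round 3: derive anc(b,d) via R1 from anc(b,a), anc(a,d)
round 3: derive anc(b,e) via R1 from anc(b,a), anc(a,e)
round 3: derive anc(c,c) via R1 from anc(c,a), anc(a,c)
round 3: derive anc(c,d) via R1 from anc(c,a), anc(a,d)
round 3: derive anc(c,e) via R1 from anc(c,a), anc(a,e)
round 3: derive anc(c,h) via R1 from anc(c,a), anc(a,h)
round 3: derive anc(e,e) via R1 from anc(e,f), anc(f,e)
round 3: derive anc(f,f) via R1 from anc(f,e), anc(e,f)
round 3: derive anc(g,c) via R1 from anc(g,a), anc(a,c)
round 3: derive anc(g,d) via R1 from anc(g,a), anc(a,d)
round 3: derive anc(h,h) via R1 from anc(h,e), anc(e,h)
round 3: derive anc(j,h) via R1 from anc(j,a), anc(a,h)
round 3: derive anc(j,j) via R1 from anc(j,a), anc(a,j)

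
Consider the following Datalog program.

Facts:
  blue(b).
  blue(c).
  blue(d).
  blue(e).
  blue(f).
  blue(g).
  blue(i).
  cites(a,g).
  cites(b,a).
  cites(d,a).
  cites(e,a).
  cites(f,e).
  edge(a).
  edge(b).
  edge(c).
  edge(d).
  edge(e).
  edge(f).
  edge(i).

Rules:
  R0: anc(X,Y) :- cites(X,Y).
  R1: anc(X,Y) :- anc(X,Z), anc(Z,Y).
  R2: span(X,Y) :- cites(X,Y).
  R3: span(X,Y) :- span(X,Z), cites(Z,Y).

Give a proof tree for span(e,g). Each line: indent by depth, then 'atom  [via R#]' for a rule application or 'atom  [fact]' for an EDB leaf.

round 1: derive span(a,g) via R2 from cites(a,g)
round 1: derive span(b,a) via R2 from cites(b,a)
round 1: derive span(d,a) via R2 from cites(d,a)
round 1: derive span(e,a) via R2 from cites(e,a)
round 1: derive span(f,e) via R2 from cites(f,e)
round 2: derive span(b,g) via R3 from span(b,a), cites(a,g)
round 2: derive span(d,g) via R3 from span(d,a), cites(a,g)
round 2: derive span(e,g) via R3 from span(e,a), cites(a,g)
round 2: derive span(f,a) via R3 from span(f,e), cites(e,a)
round 3: derive span(f,g) via R3 from span(f,a), cites(a,g)

span(e,g)  [via R3]
  span(e,a)  [via R2]
    cites(e,a)  [fact]
  cites(a,g)  [fact]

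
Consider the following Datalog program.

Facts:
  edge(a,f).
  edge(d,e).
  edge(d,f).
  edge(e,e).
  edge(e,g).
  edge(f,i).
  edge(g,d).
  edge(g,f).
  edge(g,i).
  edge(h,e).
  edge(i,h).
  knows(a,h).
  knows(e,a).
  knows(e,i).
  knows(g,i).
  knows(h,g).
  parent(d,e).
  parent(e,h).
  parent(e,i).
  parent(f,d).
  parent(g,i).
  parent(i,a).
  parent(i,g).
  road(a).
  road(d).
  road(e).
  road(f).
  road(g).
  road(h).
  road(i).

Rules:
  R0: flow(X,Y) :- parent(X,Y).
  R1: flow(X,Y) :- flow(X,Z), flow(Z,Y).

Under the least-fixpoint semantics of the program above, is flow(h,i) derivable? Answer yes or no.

round 1: derive flow(d,e) via R0 from parent(d,e)
round 1: derive flow(e,h) via R0 from parent(e,h)
round 1: derive flow(e,i) via R0 from parent(e,i)
round 1: derive flow(f,d) via R0 from parent(f,d)
round 1: derive flow(g,i) via R0 from parent(g,i)
round 1: derive flow(i,a) via R0 from parent(i,a)
round 1: derive flow(i,g) via R0 from parent(i,g)
round 2: derive flow(d,h) via R1 from flow(d,e), flow(e,h)
round 2: derive flow(d,i) via R1 from flow(d,e), flow(e,i)
round 2: derive flow(e,a) via R1 from flow(e,i), flow(i,a)
round 2: derive flow(e,g) via R1 from flow(e,i), flow(i,g)
round 2: derive flow(f,e) via R1 from flow(f,d), flow(d,e)
round 2: derive flow(g,a) via R1 from flow(g,i), flow(i,a)
round 2: derive flow(g,g) via R1 from flow(g,i), flow(i,g)
round 2: derive flow(i,i) via R1 from flow(i,g), flow(g,i)
round 3: derive flow(d,a) via R1 from flow(d,e), flow(e,a)
round 3: derive flow(d,g) via R1 from flow(d,e), flow(e,g)
round 3: derive flow(f,a) via R1 from flow(f,e), flow(e,a)
round 3: derive flow(f,g) via R1 from flow(f,e), flow(e,g)
round 3: derive flow(f,h) via R1 from flow(f,d), flow(d,h)
round 3: derive flow(f,i) via R1 from flow(f,d), flow(d,i)

no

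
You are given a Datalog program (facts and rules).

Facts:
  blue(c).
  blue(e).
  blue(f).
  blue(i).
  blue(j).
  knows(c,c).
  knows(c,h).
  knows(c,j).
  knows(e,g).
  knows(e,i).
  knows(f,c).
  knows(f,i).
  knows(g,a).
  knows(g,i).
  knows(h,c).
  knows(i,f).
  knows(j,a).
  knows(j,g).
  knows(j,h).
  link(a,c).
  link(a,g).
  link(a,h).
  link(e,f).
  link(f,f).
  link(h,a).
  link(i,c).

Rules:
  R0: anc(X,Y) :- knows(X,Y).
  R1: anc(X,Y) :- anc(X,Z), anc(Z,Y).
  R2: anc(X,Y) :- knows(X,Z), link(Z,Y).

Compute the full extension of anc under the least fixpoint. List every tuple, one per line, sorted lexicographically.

round 1: derive anc(c,c) via R0 from knows(c,c)
round 1: derive anc(c,h) via R0 from knows(c,h)
round 1: derive anc(c,j) via R0 from knows(c,j)
round 1: derive anc(e,g) via R0 from knows(e,g)
round 1: derive anc(e,i) via R0 from knows(e,i)
round 1: derive anc(f,c) via R0 from knows(f,c)
round 1: derive anc(f,i) via R0 from knows(f,i)
round 1: derive anc(g,a) via R0 from knows(g,a)
round 1: derive anc(g,i) via R0 from knows(g,i)
round 1: derive anc(h,c) via R0 from knows(h,c)
round 1: derive anc(i,f) via R0 from knows(i,f)
round 1: derive anc(j,a) via R0 from knows(j,a)
round 1: derive anc(j,g) via R0 from knows(j,g)
round 1: derive anc(j,h) via R0 from knows(j,h)
round 1: derive anc(c,a) via R2 from knows(c,h), link(h,a)
round 1: derive anc(e,c) via R2 from knows(e,i), link(i,c)
round 1: derive anc(g,c) via R2 from knows(g,a), link(a,c)
round 1: derive anc(g,g) via R2 from knows(g,a), link(a,g)
round 1: derive anc(g,h) via R2 from knows(g,a), link(a,h)
round 1: derive anc(j,c) via R2 from knows(j,a), link(a,c)
round 2: derive anc(c,g) via R1 from anc(c,j), anc(j,g)
round 2: derive anc(e,a) via R1 from anc(e,c), anc(c,a)
round 2: derive anc(e,f) via R1 from anc(e,i), anc(i,f)
round 2: derive anc(e,h) via R1 from anc(e,c), anc(c,h)
round 2: derive anc(e,j) via R1 from anc(e,c), anc(c,j)
round 2: derive anc(f,a) via R1 from anc(f,c), anc(c,a)
round 2: derive anc(f,f) via R1 from anc(f,i), anc(i,f)
round 2: derive anc(f,h) via R1 from anc(f,c), anc(c,h)
round 2: derive anc(f,j) via R1 from anc(f,c), anc(c,j)
round 2: derive anc(g,f) via R1 from anc(g,i), anc(i,f)
round 2: derive anc(g,j) via R1 from anc(g,c), anc(c,j)
round 2: derive anc(h,a) via R1 from anc(h,c), anc(c,a)
round 2: derive anc(h,h) via R1 from anc(h,c), anc(c,h)
round 2: derive anc(h,j) via R1 from anc(h,c), anc(c,j)
round 2: derive anc(i,c) via R1 from anc(i,f), anc(f,c)
round 2: derive anc(i,i) via R1 from anc(i,f), anc(f,i)
round 2: derive anc(j,i) via R1 from anc(j,g), anc(g,i)
round 2: derive anc(j,j) via R1 from anc(j,c), anc(c,j)
round 3: derive anc(c,f) via R1 from anc(c,g), anc(g,f)
round 3: derive anc(c,i) via R1 from anc(c,g), anc(g,i)
round 3: derive anc(f,g) via R1 from anc(f,c), anc(c,g)
round 3: derive anc(h,g) via R1 from anc(h,c), anc(c,g)
round 3: derive anc(h,i) via R1 from anc(h,j), anc(j,i)
round 3: derive anc(i,a) via R1 from anc(i,c), anc(c,a)
round 3: derive anc(i,g) via R1 from anc(i,c), anc(c,g)
round 3: derive anc(i,h) via R1 from anc(i,c), anc(c,h)
round 3: derive anc(i,j) via R1 from anc(i,c), anc(c,j)
round 3: derive anc(j,f) via R1 from anc(j,g), anc(g,f)
round 4: derive anc(h,f) via R1 from anc(h,c), anc(c,f)

anc(c,a)
anc(c,c)
anc(c,f)
anc(c,g)
anc(c,h)
anc(c,i)
anc(c,j)
anc(e,a)
anc(e,c)
anc(e,f)
anc(e,g)
anc(e,h)
anc(e,i)
anc(e,j)
anc(f,a)
anc(f,c)
anc(f,f)
anc(f,g)
anc(f,h)
anc(f,i)
anc(f,j)
anc(g,a)
anc(g,c)
anc(g,f)
anc(g,g)
anc(g,h)
anc(g,i)
anc(g,j)
anc(h,a)
anc(h,c)
anc(h,f)
anc(h,g)
anc(h,h)
anc(h,i)
anc(h,j)
anc(i,a)
anc(i,c)
anc(i,f)
anc(i,g)
anc(i,h)
anc(i,i)
anc(i,j)
anc(j,a)
anc(j,c)
anc(j,f)
anc(j,g)
anc(j,h)
anc(j,i)
anc(j,j)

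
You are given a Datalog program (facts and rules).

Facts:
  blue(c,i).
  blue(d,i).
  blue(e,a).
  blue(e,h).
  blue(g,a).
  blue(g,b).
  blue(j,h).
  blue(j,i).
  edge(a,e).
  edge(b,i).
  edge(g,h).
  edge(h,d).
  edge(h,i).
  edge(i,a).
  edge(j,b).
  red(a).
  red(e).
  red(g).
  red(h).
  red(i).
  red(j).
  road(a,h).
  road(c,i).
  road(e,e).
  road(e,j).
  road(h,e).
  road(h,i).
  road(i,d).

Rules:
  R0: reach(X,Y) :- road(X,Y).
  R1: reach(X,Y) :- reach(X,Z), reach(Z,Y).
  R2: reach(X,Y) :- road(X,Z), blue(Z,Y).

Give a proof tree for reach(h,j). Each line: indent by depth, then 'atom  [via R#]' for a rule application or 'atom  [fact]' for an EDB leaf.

round 1: derive reach(a,h) via R0 from road(a,h)
round 1: derive reach(c,i) via R0 from road(c,i)
round 1: derive reach(e,e) via R0 from road(e,e)
round 1: derive reach(e,j) via R0 from road(e,j)
round 1: derive reach(h,e) via R0 from road(h,e)
round 1: derive reach(h,i) via R0 from road(h,i)
round 1: derive reach(i,d) via R0 from road(i,d)
round 1: derive reach(e,a) via R2 from road(e,e), blue(e,a)
round 1: derive reach(e,h) via R2 from road(e,e), blue(e,h)
round 1: derive reach(e,i) via R2 from road(e,j), blue(j,i)
round 1: derive reach(h,a) via R2 from road(h,e), blue(e,a)
round 1: derive reach(h,h) via R2 from road(h,e), blue(e,h)
round 1: derive reach(i,i) via R2 from road(i,d), blue(d,i)
round 2: derive reach(a,a) via R1 from reach(a,h), reach(h,a)
round 2: derive reach(a,e) via R1 from reach(a,h), reach(h,e)
round 2: derive reach(a,i) via R1 from reach(a,h), reach(h,i)
round 2: derive reach(c,d) via R1 from reach(c,i), reach(i,d)
round 2: derive reach(e,d) via R1 from reach(e,i), reach(i,d)
round 2: derive reach(h,d) via R1 from reach(h,i), reach(i,d)
round 2: derive reach(h,j) via R1 from reach(h,e), reach(e,j)
round 3: derive reach(a,d) via R1 from reach(a,e), reach(e,d)
round 3: derive reach(a,j) via R1 from reach(a,e), reach(e,j)

reach(h,j)  [via R1]
  reach(h,e)  [via R0]
    road(h,e)  [fact]
  reach(e,j)  [via R0]
    road(e,j)  [fact]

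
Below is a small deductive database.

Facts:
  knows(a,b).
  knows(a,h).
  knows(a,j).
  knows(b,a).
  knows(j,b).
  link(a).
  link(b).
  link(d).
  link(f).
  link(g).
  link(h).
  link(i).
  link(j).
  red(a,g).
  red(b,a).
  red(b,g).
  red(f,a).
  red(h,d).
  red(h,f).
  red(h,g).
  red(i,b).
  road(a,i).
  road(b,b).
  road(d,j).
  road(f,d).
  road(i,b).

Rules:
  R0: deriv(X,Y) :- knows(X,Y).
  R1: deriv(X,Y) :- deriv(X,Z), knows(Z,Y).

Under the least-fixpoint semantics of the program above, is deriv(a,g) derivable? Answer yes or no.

round 1: derive deriv(a,b) via R0 from knows(a,b)
round 1: derive deriv(a,h) via R0 from knows(a,h)
round 1: derive deriv(a,j) via R0 from knows(a,j)
round 1: derive deriv(b,a) via R0 from knows(b,a)
round 1: derive deriv(j,b) via R0 from knows(j,b)
round 2: derive deriv(a,a) via R1 from deriv(a,b), knows(b,a)
round 2: derive deriv(b,b) via R1 from deriv(b,a), knows(a,b)
round 2: derive deriv(b,h) via R1 from deriv(b,a), knows(a,h)
round 2: derive deriv(b,j) via R1 from deriv(b,a), knows(a,j)
round 2: derive deriv(j,a) via R1 from deriv(j,b), knows(b,a)
round 3: derive deriv(j,h) via R1 from deriv(j,a), knows(a,h)
round 3: derive deriv(j,j) via R1 from deriv(j,a), knows(a,j)

no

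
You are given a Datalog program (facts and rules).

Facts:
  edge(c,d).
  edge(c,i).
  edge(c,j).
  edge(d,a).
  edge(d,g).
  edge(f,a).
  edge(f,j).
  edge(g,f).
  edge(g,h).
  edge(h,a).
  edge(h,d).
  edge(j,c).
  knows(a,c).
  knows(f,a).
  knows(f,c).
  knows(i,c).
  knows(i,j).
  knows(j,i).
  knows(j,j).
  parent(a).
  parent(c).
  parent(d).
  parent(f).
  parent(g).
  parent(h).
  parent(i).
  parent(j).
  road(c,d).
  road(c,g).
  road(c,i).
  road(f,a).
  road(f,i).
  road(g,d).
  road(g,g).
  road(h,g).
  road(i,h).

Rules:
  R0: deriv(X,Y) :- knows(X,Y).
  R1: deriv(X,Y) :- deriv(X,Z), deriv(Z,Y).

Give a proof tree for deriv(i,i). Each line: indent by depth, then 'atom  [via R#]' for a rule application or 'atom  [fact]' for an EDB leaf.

round 1: derive deriv(a,c) via R0 from knows(a,c)
round 1: derive deriv(f,a) via R0 from knows(f,a)
round 1: derive deriv(f,c) via R0 from knows(f,c)
round 1: derive deriv(i,c) via R0 from knows(i,c)
round 1: derive deriv(i,j) via R0 from knows(i,j)
round 1: derive deriv(j,i) via R0 from knows(j,i)
round 1: derive deriv(j,j) via R0 from knows(j,j)
round 2: derive deriv(i,i) via R1 from deriv(i,j), deriv(j,i)
round 2: derive deriv(j,c) via R1 from deriv(j,i), deriv(i,c)

deriv(i,i)  [via R1]
  deriv(i,j)  [via R0]
    knows(i,j)  [fact]
  deriv(j,i)  [via R0]
    knows(j,i)  [fact]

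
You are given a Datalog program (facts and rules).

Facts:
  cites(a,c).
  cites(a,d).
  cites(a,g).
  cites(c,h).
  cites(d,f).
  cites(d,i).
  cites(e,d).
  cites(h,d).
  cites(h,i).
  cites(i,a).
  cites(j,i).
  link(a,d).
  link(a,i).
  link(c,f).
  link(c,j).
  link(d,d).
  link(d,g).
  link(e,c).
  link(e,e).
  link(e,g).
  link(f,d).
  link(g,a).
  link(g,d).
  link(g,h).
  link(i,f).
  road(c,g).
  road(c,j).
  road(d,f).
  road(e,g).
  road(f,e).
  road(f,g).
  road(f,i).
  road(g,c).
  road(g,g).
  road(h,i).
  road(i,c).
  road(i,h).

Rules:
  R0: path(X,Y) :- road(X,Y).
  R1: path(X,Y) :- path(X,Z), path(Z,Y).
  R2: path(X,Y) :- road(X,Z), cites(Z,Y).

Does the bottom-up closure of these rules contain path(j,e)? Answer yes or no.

no

round 1: derive path(c,g) via R0 from road(c,g)
round 1: derive path(c,j) via R0 from road(c,j)
round 1: derive path(d,f) via R0 from road(d,f)
round 1: derive path(e,g) via R0 from road(e,g)
round 1: derive path(f,e) via R0 from road(f,e)
round 1: derive path(f,g) via R0 from road(f,g)
round 1: derive path(f,i) via R0 from road(f,i)
round 1: derive path(g,c) via R0 from road(g,c)
round 1: derive path(g,g) via R0 from road(g,g)
round 1: derive path(h,i) via R0 from road(h,i)
round 1: derive path(i,c) via R0 from road(i,c)
round 1: derive path(i,h) via R0 from road(i,h)
round 1: derive path(c,i) via R2 from road(c,j), cites(j,i)
round 1: derive path(f,a) via R2 from road(f,i), cites(i,a)
round 1: derive path(f,d) via R2 from road(f,e), cites(e,d)
round 1: derive path(g,h) via R2 from road(g,c), cites(c,h)
round 1: derive path(h,a) via R2 from road(h,i), cites(i,a)
round 1: derive path(i,d) via R2 from road(i,h), cites(h,d)
round 1: derive path(i,i) via R2 from road(i,h), cites(h,i)
round 2: derive path(c,c) via R1 from path(c,g), path(g,c)
round 2: derive path(c,d) via R1 from path(c,i), path(i,d)
round 2: derive path(c,h) via R1 from path(c,g), path(g,h)
round 2: derive path(d,a) via R1 from path(d,f), path(f,a)
round 2: derive path(d,d) via R1 from path(d,f), path(f,d)
round 2: derive path(d,e) via R1 from path(d,f), path(f,e)
round 2: derive path(d,g) via R1 from path(d,f), path(f,g)
round 2: derive path(d,i) via R1 from path(d,f), path(f,i)
round 2: derive path(e,c) via R1 from path(e,g), path(g,c)
round 2: derive path(e,h) via R1 from path(e,g), path(g,h)
round 2: derive path(f,c) via R1 from path(f,g), path(g,c)
round 2: derive path(f,f) via R1 from path(f,d), path(d,f)
round 2: derive path(f,h) via R1 from path(f,g), path(g,h)
round 2: derive path(g,a) via R1 from path(g,h), path(h,a)
round 2: derive path(g,i) via R1 from path(g,c), path(c,i)
round 2: derive path(g,j) via R1 from path(g,c), path(c,j)
round 2: derive path(h,c) via R1 from path(h,i), path(i,c)
round 2: derive path(h,d) via R1 from path(h,i), path(i,d)
round 2: derive path(h,h) via R1 from path(h,i), path(i,h)
round 2: derive path(i,a) via R1 from path(i,h), path(h,a)
round 2: derive path(i,f) via R1 from path(i,d), path(d,f)
round 2: derive path(i,g) via R1 from path(i,c), path(c,g)
round 2: derive path(i,j) via R1 from path(i,c), path(c,j)
round 3: derive path(c,a) via R1 from path(c,d), path(d,a)
round 3: derive path(c,e) via R1 from path(c,d), path(d,e)
round 3: derive path(c,f) via R1 from path(c,d), path(d,f)
round 3: derive path(d,c) via R1 from path(d,e), path(e,c)
round 3: derive path(d,h) via R1 from path(d,e), path(e,h)
round 3: derive path(d,j) via R1 from path(d,g), path(g,j)
round 3: derive path(e,a) via R1 from path(e,g), path(g,a)
round 3: derive path(e,d) via R1 from path(e,c), path(c,d)
round 3: derive path(e,i) via R1 from path(e,c), path(c,i)
round 3: derive path(e,j) via R1 from path(e,c), path(c,j)
round 3: derive path(f,j) via R1 from path(f,c), path(c,j)
round 3: derive path(g,d) via R1 from path(g,c), path(c,d)
round 3: derive path(g,f) via R1 from path(g,i), path(i,f)
round 3: derive path(h,e) via R1 from path(h,d), path(d,e)
round 3: derive path(h,f) via R1 from path(h,d), path(d,f)
round 3: derive path(h,g) via R1 from path(h,c), path(c,g)
round 3: derive path(h,j) via R1 from path(h,c), path(c,j)
round 3: derive path(i,e) via R1 from path(i,d), path(d,e)
round 4: derive path(e,e) via R1 from path(e,c), path(c,e)
round 4: derive path(e,f) via R1 from path(e,c), path(c,f)
round 4: derive path(g,e) via R1 from path(g,c), path(c,e)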